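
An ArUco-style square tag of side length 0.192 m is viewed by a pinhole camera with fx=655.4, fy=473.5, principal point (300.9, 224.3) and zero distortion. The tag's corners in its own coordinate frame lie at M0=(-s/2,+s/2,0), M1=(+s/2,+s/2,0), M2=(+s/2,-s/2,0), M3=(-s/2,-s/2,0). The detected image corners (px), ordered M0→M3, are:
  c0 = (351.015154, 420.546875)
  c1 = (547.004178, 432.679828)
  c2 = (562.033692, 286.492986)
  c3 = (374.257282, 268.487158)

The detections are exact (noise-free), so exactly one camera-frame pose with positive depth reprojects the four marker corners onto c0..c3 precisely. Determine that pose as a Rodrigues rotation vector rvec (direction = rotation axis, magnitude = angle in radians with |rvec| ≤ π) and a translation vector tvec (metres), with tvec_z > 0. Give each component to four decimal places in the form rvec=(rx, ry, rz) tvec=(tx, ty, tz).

Intrinsics K: fx=655.4, fy=473.5, cx=300.9, cy=224.3
Marker side s = 0.192 m; corners in marker frame (Z=0):
  M0 = (-0.0960, +0.0960, 0)
  M1 = (+0.0960, +0.0960, 0)
  M2 = (+0.0960, -0.0960, 0)
  M3 = (-0.0960, -0.0960, 0)
Detected image corners:
  c0 = (351.015154, 420.546875) px
  c1 = (547.004178, 432.679828) px
  c2 = (562.033692, 286.492986) px
  c3 = (374.257282, 268.487158) px
Planar DLT: solve 8×8 A·h = b for H (H[2,2]=1):
  H  [+1102.32882 -191.12114 +460.83746]
  H  [+158.12381 +705.78696 +350.77999]
  H  [+0.22537 -0.20044 +1.00000]
B = K⁻¹H; ‖b₁‖=1.610559, ‖b₂‖=1.610559; λ = 2/(‖b₁‖+‖b₂‖) = 0.620902, sign → tz>0 ⇒ λ=+0.620902
r₁ = λ·B[:,0] = (+0.98006,+0.14106,+0.13993); r₂ = λ·B[:,1] = (-0.12392,+0.98446,-0.12445)
r₃ = r₁×r₂ = (-0.15532,+0.10463,+0.98231); SVD([r₁ r₂ r₃]) → R = UVᵀ:
  R  [+0.98006 -0.12392 -0.15532]
  R  [+0.14106 +0.98446 +0.10463]
  R  [+0.13993 -0.12445 +0.98231]
t = (+0.15152, +0.16585, +0.62090) m
tr R = 2.946826; θ = arccos((tr R − 1)/2) = 0.231110 rad = 13.242°
axis k = ((R−Rᵀ)₃₂, (R−Rᵀ)₁₃, (R−Rᵀ)₂₁) / (2 sinθ) = (-0.500064, -0.644489, +0.578420)
rvec = θ·k = (-0.115570, -0.148948, +0.133678)

rvec=(-0.1156, -0.1489, 0.1337) tvec=(0.1515, 0.1659, 0.6209)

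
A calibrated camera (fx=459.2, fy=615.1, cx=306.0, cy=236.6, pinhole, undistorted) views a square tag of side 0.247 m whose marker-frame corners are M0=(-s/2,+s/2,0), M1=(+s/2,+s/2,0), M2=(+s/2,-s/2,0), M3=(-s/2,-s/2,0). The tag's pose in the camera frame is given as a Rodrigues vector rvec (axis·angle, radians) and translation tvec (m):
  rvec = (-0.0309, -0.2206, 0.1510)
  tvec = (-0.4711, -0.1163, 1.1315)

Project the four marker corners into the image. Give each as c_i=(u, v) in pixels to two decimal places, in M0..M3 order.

c0=(51.88, 229.27) c1=(158.56, 249.72) c2=(174.24, 120.60) c3=(69.43, 94.17)

Intrinsics K: fx=459.2, fy=615.1, cx=306.0, cy=236.6
Marker side s = 0.247 m; corners in marker frame (Z=0):
  M0 = (-0.1235, +0.1235, 0)
  M1 = (+0.1235, +0.1235, 0)
  M2 = (+0.1235, -0.1235, 0)
  M3 = (-0.1235, -0.1235, 0)
rvec = (-0.0309, -0.2206, 0.1510), |rvec| = θ = 0.26911 rad = 15.419°
Rodrigues: sinθ=0.26587, 1−cosθ=0.03599; R = I + sinθ·[k]× + (1−cosθ)·[k]×²:
    [+0.96448 -0.14580 -0.22027]
    [+0.15257 +0.98819 +0.01397]
    [+0.21563 -0.04708 +0.97534]
t = (-0.4711, -0.1163, 1.1315) m
M0: Pc = R·M0+t = (-0.60822, -0.01310, +1.09906); u = 459.2·(-0.60822)/1.09906 + 306.0 = 51.8778, v = 615.1·(-0.01310)/1.09906 + 236.6 = 229.2680
M1: Pc = R·M1+t = (-0.36999, +0.02458, +1.15232); u = 459.2·(-0.36999)/1.15232 + 306.0 = 158.5573, v = 615.1·(+0.02458)/1.15232 + 236.6 = 249.7231
M2: Pc = R·M2+t = (-0.33398, -0.21950, +1.16394); u = 459.2·(-0.33398)/1.16394 + 306.0 = 174.2378, v = 615.1·(-0.21950)/1.16394 + 236.6 = 120.6031
M3: Pc = R·M3+t = (-0.57221, -0.25718, +1.11068); u = 459.2·(-0.57221)/1.11068 + 306.0 = 69.4272, v = 615.1·(-0.25718)/1.11068 + 236.6 = 94.1706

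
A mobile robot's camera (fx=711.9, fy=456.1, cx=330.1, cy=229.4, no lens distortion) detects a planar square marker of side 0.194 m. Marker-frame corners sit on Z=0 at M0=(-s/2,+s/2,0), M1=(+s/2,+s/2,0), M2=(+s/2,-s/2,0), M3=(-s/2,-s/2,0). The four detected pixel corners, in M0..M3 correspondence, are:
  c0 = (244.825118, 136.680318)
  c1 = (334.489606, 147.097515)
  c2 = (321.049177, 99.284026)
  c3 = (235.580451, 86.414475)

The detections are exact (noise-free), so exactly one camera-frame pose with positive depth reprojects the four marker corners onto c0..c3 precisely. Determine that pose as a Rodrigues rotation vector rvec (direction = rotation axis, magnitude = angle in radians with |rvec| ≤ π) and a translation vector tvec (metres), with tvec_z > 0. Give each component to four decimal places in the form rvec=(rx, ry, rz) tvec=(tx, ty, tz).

rvec=(-0.4593, -0.4979, -0.0385) tvec=(-0.0906, -0.3545, 1.4368)

Intrinsics K: fx=711.9, fy=456.1, cx=330.1, cy=229.4
Marker side s = 0.194 m; corners in marker frame (Z=0):
  M0 = (-0.0970, +0.0970, 0)
  M1 = (+0.0970, +0.0970, 0)
  M2 = (+0.0970, -0.0970, 0)
  M3 = (-0.0970, -0.0970, 0)
Detected image corners:
  c0 = (244.825118, 136.680318) px
  c1 = (334.489606, 147.097515) px
  c2 = (321.049177, 99.284026) px
  c3 = (235.580451, 86.414475) px
Planar DLT: solve 8×8 A·h = b for H (H[2,2]=1):
  H  [+543.77859 -23.33962 +285.21339]
  H  [+98.51008 +218.63023 +116.86542]
  H  [+0.32645 -0.28927 +1.00000]
B = K⁻¹H; ‖b₁‖=0.695968, ‖b₂‖=0.695968; λ = 2/(‖b₁‖+‖b₂‖) = 1.436847, sign → tz>0 ⇒ λ=+1.436847
r₁ = λ·B[:,0] = (+0.88002,+0.07442,+0.46906); r₂ = λ·B[:,1] = (+0.14562,+0.89780,-0.41564)
r₃ = r₁×r₂ = (-0.45205,+0.43408,+0.77925); SVD([r₁ r₂ r₃]) → R = UVᵀ:
  R  [+0.88002 +0.14562 -0.45205]
  R  [+0.07442 +0.89780 +0.43408]
  R  [+0.46906 -0.41564 +0.77925]
t = (-0.09060, -0.35452, +1.43685) m
tr R = 2.557070; θ = arccos((tr R − 1)/2) = 0.678468 rad = 38.873°
axis k = ((R−Rᵀ)₃₂, (R−Rᵀ)₁₃, (R−Rᵀ)₂₁) / (2 sinθ) = (-0.676953, -0.733837, -0.056726)
rvec = θ·k = (-0.459291, -0.497885, -0.038487)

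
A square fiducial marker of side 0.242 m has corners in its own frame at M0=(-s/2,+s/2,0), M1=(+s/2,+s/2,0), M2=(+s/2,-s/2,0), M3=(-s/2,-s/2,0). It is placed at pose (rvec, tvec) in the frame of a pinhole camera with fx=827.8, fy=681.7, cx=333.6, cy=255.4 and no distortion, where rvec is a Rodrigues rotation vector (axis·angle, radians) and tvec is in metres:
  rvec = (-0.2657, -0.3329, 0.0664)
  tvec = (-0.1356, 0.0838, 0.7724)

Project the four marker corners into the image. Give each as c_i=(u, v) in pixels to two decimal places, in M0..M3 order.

c0=(36.11, 437.28) c1=(308.08, 442.40) c2=(314.99, 239.49) c3=(66.75, 214.70)

Intrinsics K: fx=827.8, fy=681.7, cx=333.6, cy=255.4
Marker side s = 0.242 m; corners in marker frame (Z=0):
  M0 = (-0.1210, +0.1210, 0)
  M1 = (+0.1210, +0.1210, 0)
  M2 = (+0.1210, -0.1210, 0)
  M3 = (-0.1210, -0.1210, 0)
rvec = (-0.2657, -0.3329, 0.0664), |rvec| = θ = 0.43108 rad = 24.699°
Rodrigues: sinθ=0.41785, 1−cosθ=0.09148; R = I + sinθ·[k]× + (1−cosθ)·[k]×²:
    [+0.94327 -0.02082 -0.33137]
    [+0.10791 +0.96307 +0.24666]
    [+0.31400 -0.26843 +0.91069]
t = (-0.1356, 0.0838, 0.7724) m
M0: Pc = R·M0+t = (-0.25225, +0.18728, +0.70193); u = 827.8·(-0.25225)/0.70193 + 333.6 = 36.1094, v = 681.7·(+0.18728)/0.70193 + 255.4 = 437.2788
M1: Pc = R·M1+t = (-0.02398, +0.21339, +0.77791); u = 827.8·(-0.02398)/0.77791 + 333.6 = 308.0789, v = 681.7·(+0.21339)/0.77791 + 255.4 = 442.3965
M2: Pc = R·M2+t = (-0.01895, -0.01968, +0.84287); u = 827.8·(-0.01895)/0.84287 + 333.6 = 314.9935, v = 681.7·(-0.01968)/0.84287 + 255.4 = 239.4871
M3: Pc = R·M3+t = (-0.24722, -0.04579, +0.76689); u = 827.8·(-0.24722)/0.76689 + 333.6 = 66.7466, v = 681.7·(-0.04579)/0.76689 + 255.4 = 214.6974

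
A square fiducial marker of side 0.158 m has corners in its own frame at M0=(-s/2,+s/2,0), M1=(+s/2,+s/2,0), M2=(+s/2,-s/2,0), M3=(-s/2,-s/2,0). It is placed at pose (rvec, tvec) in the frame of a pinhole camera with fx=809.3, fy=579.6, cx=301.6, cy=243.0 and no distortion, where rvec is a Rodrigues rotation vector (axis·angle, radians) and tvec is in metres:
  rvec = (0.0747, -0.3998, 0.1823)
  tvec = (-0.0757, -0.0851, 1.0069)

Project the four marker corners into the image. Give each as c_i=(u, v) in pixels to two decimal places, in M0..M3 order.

Intrinsics K: fx=809.3, fy=579.6, cx=301.6, cy=243.0
Marker side s = 0.158 m; corners in marker frame (Z=0):
  M0 = (-0.0790, +0.0790, 0)
  M1 = (+0.0790, +0.0790, 0)
  M2 = (+0.0790, -0.0790, 0)
  M3 = (-0.0790, -0.0790, 0)
rvec = (0.0747, -0.3998, 0.1823), |rvec| = θ = 0.44571 rad = 25.537°
Rodrigues: sinθ=0.43109, 1−cosθ=0.09769; R = I + sinθ·[k]× + (1−cosθ)·[k]×²:
    [+0.90505 -0.19101 -0.38000]
    [+0.16164 +0.98091 -0.10809]
    [+0.39339 +0.03641 +0.91865]
t = (-0.0757, -0.0851, 1.0069) m
M0: Pc = R·M0+t = (-0.16229, -0.02038, +0.97870); u = 809.3·(-0.16229)/0.97870 + 301.6 = 167.4010, v = 579.6·(-0.02038)/0.97870 + 243.0 = 230.9323
M1: Pc = R·M1+t = (-0.01929, +0.00516, +1.04085); u = 809.3·(-0.01929)/1.04085 + 301.6 = 286.6007, v = 579.6·(+0.00516)/1.04085 + 243.0 = 245.8741
M2: Pc = R·M2+t = (+0.01089, -0.14982, +1.03510); u = 809.3·(+0.01089)/1.03510 + 301.6 = 310.1135, v = 579.6·(-0.14982)/1.03510 + 243.0 = 159.1075
M3: Pc = R·M3+t = (-0.13211, -0.17536, +0.97295); u = 809.3·(-0.13211)/0.97295 + 301.6 = 191.7111, v = 579.6·(-0.17536)/0.97295 + 243.0 = 138.5343

c0=(167.40, 230.93) c1=(286.60, 245.87) c2=(310.11, 159.11) c3=(191.71, 138.53)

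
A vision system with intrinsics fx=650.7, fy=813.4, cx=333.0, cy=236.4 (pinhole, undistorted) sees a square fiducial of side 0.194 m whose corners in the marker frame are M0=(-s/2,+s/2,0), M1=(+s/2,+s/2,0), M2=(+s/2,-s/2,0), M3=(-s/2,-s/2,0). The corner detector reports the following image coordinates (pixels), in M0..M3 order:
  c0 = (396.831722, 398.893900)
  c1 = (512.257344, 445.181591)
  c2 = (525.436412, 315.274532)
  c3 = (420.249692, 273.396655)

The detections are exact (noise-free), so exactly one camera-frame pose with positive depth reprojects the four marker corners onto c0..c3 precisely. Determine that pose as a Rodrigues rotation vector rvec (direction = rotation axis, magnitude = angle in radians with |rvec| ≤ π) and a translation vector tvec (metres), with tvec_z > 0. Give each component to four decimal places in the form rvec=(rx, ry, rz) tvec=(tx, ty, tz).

rvec=(-0.5521, -0.0726, 0.3040) tvec=(0.2207, 0.1600, 1.0958)

Intrinsics K: fx=650.7, fy=813.4, cx=333.0, cy=236.4
Marker side s = 0.194 m; corners in marker frame (Z=0):
  M0 = (-0.0970, +0.0970, 0)
  M1 = (+0.0970, +0.0970, 0)
  M2 = (+0.0970, -0.0970, 0)
  M3 = (-0.0970, -0.0970, 0)
Detected image corners:
  c0 = (396.831722, 398.893900) px
  c1 = (512.257344, 445.181591) px
  c2 = (525.436412, 315.274532) px
  c3 = (420.249692, 273.396655) px
Planar DLT: solve 8×8 A·h = b for H (H[2,2]=1):
  H  [+561.73017 -317.14913 +464.05527]
  H  [+222.35337 +486.14344 +355.18484]
  H  [-0.01214 -0.48048 +1.00000]
B = K⁻¹H; ‖b₁‖=0.912587, ‖b₂‖=0.912587; λ = 2/(‖b₁‖+‖b₂‖) = 1.095786, sign → tz>0 ⇒ λ=+1.095786
r₁ = λ·B[:,0] = (+0.95277,+0.30341,-0.01330); r₂ = λ·B[:,1] = (-0.26464,+0.80794,-0.52650)
r₃ = r₁×r₂ = (-0.14900,+0.50515,+0.85007); SVD([r₁ r₂ r₃]) → R = UVᵀ:
  R  [+0.95277 -0.26464 -0.14900]
  R  [+0.30341 +0.80794 +0.50515]
  R  [-0.01330 -0.52650 +0.85007]
t = (+0.22070, +0.16002, +1.09579) m
tr R = 2.610770; θ = arccos((tr R − 1)/2) = 0.634471 rad = 36.353°
axis k = ((R−Rᵀ)₃₂, (R−Rᵀ)₁₃, (R−Rᵀ)₂₁) / (2 sinθ) = (-0.870228, -0.114467, +0.479167)
rvec = θ·k = (-0.552135, -0.072626, +0.304017)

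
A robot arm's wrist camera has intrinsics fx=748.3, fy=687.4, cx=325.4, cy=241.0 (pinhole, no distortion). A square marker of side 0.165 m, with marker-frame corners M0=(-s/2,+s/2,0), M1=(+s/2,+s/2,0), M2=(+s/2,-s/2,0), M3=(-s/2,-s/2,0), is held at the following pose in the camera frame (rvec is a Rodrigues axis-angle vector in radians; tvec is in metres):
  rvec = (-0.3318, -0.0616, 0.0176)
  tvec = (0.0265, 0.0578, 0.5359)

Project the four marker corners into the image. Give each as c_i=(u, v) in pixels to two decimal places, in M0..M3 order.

c0=(241.67, 423.03) c1=(483.06, 425.71) c2=(469.67, 219.28) c3=(251.32, 213.35)

Intrinsics K: fx=748.3, fy=687.4, cx=325.4, cy=241.0
Marker side s = 0.165 m; corners in marker frame (Z=0):
  M0 = (-0.0825, +0.0825, 0)
  M1 = (+0.0825, +0.0825, 0)
  M2 = (+0.0825, -0.0825, 0)
  M3 = (-0.0825, -0.0825, 0)
rvec = (-0.3318, -0.0616, 0.0176), |rvec| = θ = 0.33793 rad = 19.362°
Rodrigues: sinθ=0.33153, 1−cosθ=0.05656; R = I + sinθ·[k]× + (1−cosθ)·[k]×²:
    [+0.99797 -0.00714 -0.06333]
    [+0.02739 +0.94532 +0.32498]
    [+0.05754 -0.32606 +0.94360]
t = (0.0265, 0.0578, 0.5359) m
M0: Pc = R·M0+t = (-0.05642, +0.13353, +0.50425); u = 748.3·(-0.05642)/0.50425 + 325.4 = 241.6715, v = 687.4·(+0.13353)/0.50425 + 241.0 = 423.0280
M1: Pc = R·M1+t = (+0.10824, +0.13805, +0.51375); u = 748.3·(+0.10824)/0.51375 + 325.4 = 483.0614, v = 687.4·(+0.13805)/0.51375 + 241.0 = 425.7108
M2: Pc = R·M2+t = (+0.10942, -0.01793, +0.56755); u = 748.3·(+0.10942)/0.56755 + 325.4 = 469.6705, v = 687.4·(-0.01793)/0.56755 + 241.0 = 219.2842
M3: Pc = R·M3+t = (-0.05524, -0.02245, +0.55805); u = 748.3·(-0.05524)/0.55805 + 325.4 = 251.3241, v = 687.4·(-0.02245)/0.55805 + 241.0 = 213.3480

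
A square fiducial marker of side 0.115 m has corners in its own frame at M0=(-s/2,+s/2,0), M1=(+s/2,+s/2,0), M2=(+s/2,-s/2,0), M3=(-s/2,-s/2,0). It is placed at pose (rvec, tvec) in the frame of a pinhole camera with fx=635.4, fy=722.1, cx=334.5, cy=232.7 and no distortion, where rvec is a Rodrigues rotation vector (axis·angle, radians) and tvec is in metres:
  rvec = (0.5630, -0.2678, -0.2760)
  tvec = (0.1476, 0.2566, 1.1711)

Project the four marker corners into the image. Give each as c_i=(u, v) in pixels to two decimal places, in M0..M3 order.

Intrinsics K: fx=635.4, fy=722.1, cx=334.5, cy=232.7
Marker side s = 0.115 m; corners in marker frame (Z=0):
  M0 = (-0.0575, +0.0575, 0)
  M1 = (+0.0575, +0.0575, 0)
  M2 = (+0.0575, -0.0575, 0)
  M3 = (-0.0575, -0.0575, 0)
rvec = (0.5630, -0.2678, -0.2760), |rvec| = θ = 0.68181 rad = 39.065°
Rodrigues: sinθ=0.63020, 1−cosθ=0.22357; R = I + sinθ·[k]× + (1−cosθ)·[k]×²:
    [+0.92887 +0.18260 -0.32226]
    [-0.32762 +0.81093 -0.48484]
    [+0.17280 +0.55593 +0.81307]
t = (0.1476, 0.2566, 1.1711) m
M0: Pc = R·M0+t = (+0.10469, +0.32207, +1.19313); u = 635.4·(+0.10469)/1.19313 + 334.5 = 390.2521, v = 722.1·(+0.32207)/1.19313 + 232.7 = 427.6193
M1: Pc = R·M1+t = (+0.21151, +0.28439, +1.21300); u = 635.4·(+0.21151)/1.21300 + 334.5 = 445.2939, v = 722.1·(+0.28439)/1.21300 + 232.7 = 401.9975
M2: Pc = R·M2+t = (+0.19051, +0.19113, +1.14907); u = 635.4·(+0.19051)/1.14907 + 334.5 = 439.8466, v = 722.1·(+0.19113)/1.14907 + 232.7 = 352.8125
M3: Pc = R·M3+t = (+0.08369, +0.22881, +1.12920); u = 635.4·(+0.08369)/1.12920 + 334.5 = 381.5926, v = 722.1·(+0.22881)/1.12920 + 232.7 = 379.0194

c0=(390.25, 427.62) c1=(445.29, 402.00) c2=(439.85, 352.81) c3=(381.59, 379.02)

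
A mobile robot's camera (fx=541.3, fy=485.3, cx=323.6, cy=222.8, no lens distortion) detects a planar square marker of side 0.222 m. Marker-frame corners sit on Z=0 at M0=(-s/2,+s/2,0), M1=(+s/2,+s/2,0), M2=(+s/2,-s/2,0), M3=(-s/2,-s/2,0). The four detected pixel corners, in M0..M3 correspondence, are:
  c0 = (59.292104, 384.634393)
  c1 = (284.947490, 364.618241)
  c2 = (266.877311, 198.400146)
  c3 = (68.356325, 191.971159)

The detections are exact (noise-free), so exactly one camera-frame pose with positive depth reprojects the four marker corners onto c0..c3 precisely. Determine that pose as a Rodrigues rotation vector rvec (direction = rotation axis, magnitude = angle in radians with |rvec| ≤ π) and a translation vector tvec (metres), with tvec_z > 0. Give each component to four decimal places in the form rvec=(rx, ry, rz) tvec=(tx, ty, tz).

Intrinsics K: fx=541.3, fy=485.3, cx=323.6, cy=222.8
Marker side s = 0.222 m; corners in marker frame (Z=0):
  M0 = (-0.1110, +0.1110, 0)
  M1 = (+0.1110, +0.1110, 0)
  M2 = (+0.1110, -0.1110, 0)
  M3 = (-0.1110, -0.1110, 0)
Detected image corners:
  c0 = (59.292104, 384.634393) px
  c1 = (284.947490, 364.618241) px
  c2 = (266.877311, 198.400146) px
  c3 = (68.356325, 191.971159) px
Planar DLT: solve 8×8 A·h = b for H (H[2,2]=1):
  H  [+1060.32409 -75.57378 +177.27213]
  H  [+156.07097 +635.97733 +278.78908]
  H  [+0.64152 -0.58992 +1.00000]
B = K⁻¹H; ‖b₁‖=1.701164, ‖b₂‖=1.701164; λ = 2/(‖b₁‖+‖b₂‖) = 0.587833, sign → tz>0 ⇒ λ=+0.587833
r₁ = λ·B[:,0] = (+0.92603,+0.01592,+0.37711); r₂ = λ·B[:,1] = (+0.12524,+0.92955,-0.34678)
r₃ = r₁×r₂ = (-0.35606,+0.36835,+0.85880); SVD([r₁ r₂ r₃]) → R = UVᵀ:
  R  [+0.92603 +0.12524 -0.35606]
  R  [+0.01592 +0.92955 +0.36835]
  R  [+0.37711 -0.34678 +0.85880]
t = (-0.15891, +0.06782, +0.58783) m
tr R = 2.714382; θ = arccos((tr R − 1)/2) = 0.541006 rad = 30.997°
axis k = ((R−Rᵀ)₃₂, (R−Rᵀ)₁₃, (R−Rᵀ)₂₁) / (2 sinθ) = (-0.694304, -0.711812, -0.106139)
rvec = θ·k = (-0.375623, -0.385094, -0.057422)

rvec=(-0.3756, -0.3851, -0.0574) tvec=(-0.1589, 0.0678, 0.5878)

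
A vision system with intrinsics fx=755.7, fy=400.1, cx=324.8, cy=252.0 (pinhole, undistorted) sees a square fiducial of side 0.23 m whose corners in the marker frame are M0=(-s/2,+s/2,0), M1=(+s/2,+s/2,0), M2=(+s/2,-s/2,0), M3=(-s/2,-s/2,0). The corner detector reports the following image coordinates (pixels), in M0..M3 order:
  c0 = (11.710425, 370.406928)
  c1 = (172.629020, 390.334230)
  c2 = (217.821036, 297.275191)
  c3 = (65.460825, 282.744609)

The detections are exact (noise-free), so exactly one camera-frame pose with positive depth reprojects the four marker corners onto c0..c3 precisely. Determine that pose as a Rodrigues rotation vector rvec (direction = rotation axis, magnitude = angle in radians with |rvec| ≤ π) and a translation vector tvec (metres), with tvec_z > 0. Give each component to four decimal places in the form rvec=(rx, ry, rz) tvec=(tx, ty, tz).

Intrinsics K: fx=755.7, fy=400.1, cx=324.8, cy=252.0
Marker side s = 0.23 m; corners in marker frame (Z=0):
  M0 = (-0.1150, +0.1150, 0)
  M1 = (+0.1150, +0.1150, 0)
  M2 = (+0.1150, -0.1150, 0)
  M3 = (-0.1150, -0.1150, 0)
Detected image corners:
  c0 = (11.710425, 370.406928) px
  c1 = (172.629020, 390.334230) px
  c2 = (217.821036, 297.275191) px
  c3 = (65.460825, 282.744609) px
Planar DLT: solve 8×8 A·h = b for H (H[2,2]=1):
  H  [+656.75771 -250.76184 +115.94156]
  H  [+6.72627 +291.56838 +333.42385]
  H  [-0.20220 -0.30141 +1.00000]
B = K⁻¹H; ‖b₁‖=0.987705, ‖b₂‖=0.987705; λ = 2/(‖b₁‖+‖b₂‖) = 1.012448, sign → tz>0 ⇒ λ=+1.012448
r₁ = λ·B[:,0] = (+0.96788,+0.14596,-0.20472); r₂ = λ·B[:,1] = (-0.20480,+0.93002,-0.30517)
r₃ = r₁×r₂ = (+0.14585,+0.33729,+0.93003); SVD([r₁ r₂ r₃]) → R = UVᵀ:
  R  [+0.96788 -0.20480 +0.14585]
  R  [+0.14596 +0.93002 +0.33729]
  R  [-0.20472 -0.30517 +0.93003]
t = (-0.27982, +0.20604, +1.01245) m
tr R = 2.827929; θ = arccos((tr R − 1)/2) = 0.417848 rad = 23.941°
axis k = ((R−Rᵀ)₃₂, (R−Rᵀ)₁₃, (R−Rᵀ)₂₁) / (2 sinθ) = (-0.791603, +0.431949, +0.432186)
rvec = θ·k = (-0.330770, +0.180489, +0.180588)

rvec=(-0.3308, 0.1805, 0.1806) tvec=(-0.2798, 0.2060, 1.0124)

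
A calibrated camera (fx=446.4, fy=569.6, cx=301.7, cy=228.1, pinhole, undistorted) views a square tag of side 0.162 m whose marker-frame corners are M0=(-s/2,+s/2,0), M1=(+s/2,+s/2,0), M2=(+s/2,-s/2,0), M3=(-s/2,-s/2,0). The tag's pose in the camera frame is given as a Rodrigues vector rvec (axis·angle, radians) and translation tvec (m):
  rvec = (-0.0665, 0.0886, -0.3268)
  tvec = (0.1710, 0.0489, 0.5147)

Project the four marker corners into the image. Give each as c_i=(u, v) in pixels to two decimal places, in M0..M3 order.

c0=(406.10, 395.99) c1=(544.52, 340.70) c2=(493.87, 168.57) c3=(360.02, 226.53)

Intrinsics K: fx=446.4, fy=569.6, cx=301.7, cy=228.1
Marker side s = 0.162 m; corners in marker frame (Z=0):
  M0 = (-0.0810, +0.0810, 0)
  M1 = (+0.0810, +0.0810, 0)
  M2 = (+0.0810, -0.0810, 0)
  M3 = (-0.0810, -0.0810, 0)
rvec = (-0.0665, 0.0886, -0.3268), |rvec| = θ = 0.34507 rad = 19.771°
Rodrigues: sinθ=0.33826, 1−cosθ=0.05895; R = I + sinθ·[k]× + (1−cosθ)·[k]×²:
    [+0.94324 +0.31744 +0.09761]
    [-0.32327 +0.94494 +0.05085]
    [-0.07609 -0.07952 +0.99392]
t = (0.1710, 0.0489, 0.5147) m
M0: Pc = R·M0+t = (+0.12031, +0.15162, +0.51442); u = 446.4·(+0.12031)/0.51442 + 301.7 = 406.1011, v = 569.6·(+0.15162)/0.51442 + 228.1 = 395.9885
M1: Pc = R·M1+t = (+0.27311, +0.09926, +0.50210); u = 446.4·(+0.27311)/0.50210 + 301.7 = 544.5196, v = 569.6·(+0.09926)/0.50210 + 228.1 = 340.6997
M2: Pc = R·M2+t = (+0.22169, -0.05382, +0.51498); u = 446.4·(+0.22169)/0.51498 + 301.7 = 493.8686, v = 569.6·(-0.05382)/0.51498 + 228.1 = 168.5660
M3: Pc = R·M3+t = (+0.06889, -0.00146, +0.52730); u = 446.4·(+0.06889)/0.52730 + 301.7 = 360.0159, v = 569.6·(-0.00146)/0.52730 + 228.1 = 226.5281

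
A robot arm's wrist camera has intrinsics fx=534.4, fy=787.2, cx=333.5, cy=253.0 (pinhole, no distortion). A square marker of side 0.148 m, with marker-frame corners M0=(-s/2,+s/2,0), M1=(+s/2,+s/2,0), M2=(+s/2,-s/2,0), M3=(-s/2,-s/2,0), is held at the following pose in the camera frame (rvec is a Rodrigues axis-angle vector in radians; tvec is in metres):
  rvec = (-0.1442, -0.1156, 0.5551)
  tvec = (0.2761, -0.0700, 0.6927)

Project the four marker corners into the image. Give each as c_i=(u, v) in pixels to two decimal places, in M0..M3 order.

c0=(472.41, 197.96) c1=(567.65, 289.23) c2=(616.93, 150.15) c3=(525.79, 60.05)

Intrinsics K: fx=534.4, fy=787.2, cx=333.5, cy=253.0
Marker side s = 0.148 m; corners in marker frame (Z=0):
  M0 = (-0.0740, +0.0740, 0)
  M1 = (+0.0740, +0.0740, 0)
  M2 = (+0.0740, -0.0740, 0)
  M3 = (-0.0740, -0.0740, 0)
rvec = (-0.1442, -0.1156, 0.5551), |rvec| = θ = 0.58506 rad = 33.521°
Rodrigues: sinθ=0.55225, 1−cosθ=0.16632; R = I + sinθ·[k]× + (1−cosθ)·[k]×²:
    [+0.84378 -0.51587 -0.14801]
    [+0.53207 +0.84017 +0.10493]
    [+0.07022 -0.16729 +0.98340]
t = (0.2761, -0.0700, 0.6927) m
M0: Pc = R·M0+t = (+0.17549, -0.04720, +0.67512); u = 534.4·(+0.17549)/0.67512 + 333.5 = 472.4071, v = 787.2·(-0.04720)/0.67512 + 253.0 = 197.9640
M1: Pc = R·M1+t = (+0.30037, +0.03155, +0.68552); u = 534.4·(+0.30037)/0.68552 + 333.5 = 567.6524, v = 787.2·(+0.03155)/0.68552 + 253.0 = 289.2252
M2: Pc = R·M2+t = (+0.37671, -0.09280, +0.71028); u = 534.4·(+0.37671)/0.71028 + 333.5 = 616.9336, v = 787.2·(-0.09280)/0.71028 + 253.0 = 150.1500
M3: Pc = R·M3+t = (+0.25183, -0.17155, +0.69988); u = 534.4·(+0.25183)/0.69988 + 333.5 = 525.7897, v = 787.2·(-0.17155)/0.69988 + 253.0 = 60.0521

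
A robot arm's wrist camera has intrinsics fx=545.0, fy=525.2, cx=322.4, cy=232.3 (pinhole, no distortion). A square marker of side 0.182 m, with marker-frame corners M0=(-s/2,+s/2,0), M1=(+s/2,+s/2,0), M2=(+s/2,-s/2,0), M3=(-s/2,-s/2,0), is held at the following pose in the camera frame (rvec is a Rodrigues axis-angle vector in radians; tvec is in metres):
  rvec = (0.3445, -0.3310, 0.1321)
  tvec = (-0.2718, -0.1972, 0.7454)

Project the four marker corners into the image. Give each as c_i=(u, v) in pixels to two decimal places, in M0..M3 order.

Intrinsics K: fx=545.0, fy=525.2, cx=322.4, cy=232.3
Marker side s = 0.182 m; corners in marker frame (Z=0):
  M0 = (-0.0910, +0.0910, 0)
  M1 = (+0.0910, +0.0910, 0)
  M2 = (+0.0910, -0.0910, 0)
  M3 = (-0.0910, -0.0910, 0)
rvec = (0.3445, -0.3310, 0.1321), |rvec| = θ = 0.49567 rad = 28.400°
Rodrigues: sinθ=0.47562, 1−cosθ=0.12035; R = I + sinθ·[k]× + (1−cosθ)·[k]×²:
    [+0.93778 -0.18261 -0.29532]
    [+0.07090 +0.93332 -0.35198]
    [+0.33990 +0.30915 +0.88820]
t = (-0.2718, -0.1972, 0.7454) m
M0: Pc = R·M0+t = (-0.37376, -0.11872, +0.74260); u = 545.0·(-0.37376)/0.74260 + 322.4 = 48.0978, v = 525.2·(-0.11872)/0.74260 + 232.3 = 148.3360
M1: Pc = R·M1+t = (-0.20308, -0.10582, +0.80446); u = 545.0·(-0.20308)/0.80446 + 322.4 = 184.8197, v = 525.2·(-0.10582)/0.80446 + 232.3 = 163.2171
M2: Pc = R·M2+t = (-0.16984, -0.27568, +0.74820); u = 545.0·(-0.16984)/0.74820 + 322.4 = 198.6831, v = 525.2·(-0.27568)/0.74820 + 232.3 = 38.7858
M3: Pc = R·M3+t = (-0.34052, -0.28858, +0.68634); u = 545.0·(-0.34052)/0.68634 + 322.4 = 52.0025, v = 525.2·(-0.28858)/0.68634 + 232.3 = 11.4693

c0=(48.10, 148.34) c1=(184.82, 163.22) c2=(198.68, 38.79) c3=(52.00, 11.47)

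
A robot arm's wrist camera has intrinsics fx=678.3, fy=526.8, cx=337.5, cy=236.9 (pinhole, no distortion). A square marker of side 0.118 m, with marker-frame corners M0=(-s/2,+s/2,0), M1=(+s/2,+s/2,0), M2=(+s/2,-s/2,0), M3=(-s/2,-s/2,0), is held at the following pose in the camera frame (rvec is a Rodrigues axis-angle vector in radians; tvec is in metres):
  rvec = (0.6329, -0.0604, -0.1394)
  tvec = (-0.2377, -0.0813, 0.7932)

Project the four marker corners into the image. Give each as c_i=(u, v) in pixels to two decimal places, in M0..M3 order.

Intrinsics K: fx=678.3, fy=526.8, cx=337.5, cy=236.9
Marker side s = 0.118 m; corners in marker frame (Z=0):
  M0 = (-0.0590, +0.0590, 0)
  M1 = (+0.0590, +0.0590, 0)
  M2 = (+0.0590, -0.0590, 0)
  M3 = (-0.0590, -0.0590, 0)
rvec = (0.6329, -0.0604, -0.1394), |rvec| = θ = 0.65088 rad = 37.293°
Rodrigues: sinθ=0.60589, 1−cosθ=0.20445; R = I + sinθ·[k]× + (1−cosθ)·[k]×²:
    [+0.98886 +0.11132 -0.09880]
    [-0.14821 +0.79731 -0.58509]
    [+0.01365 +0.59321 +0.80493]
t = (-0.2377, -0.0813, 0.7932) m
M0: Pc = R·M0+t = (-0.28948, -0.02551, +0.82739); u = 678.3·(-0.28948)/0.82739 + 337.5 = 100.1875, v = 526.8·(-0.02551)/0.82739 + 236.9 = 220.6553
M1: Pc = R·M1+t = (-0.17279, -0.04300, +0.82900); u = 678.3·(-0.17279)/0.82900 + 337.5 = 196.1219, v = 526.8·(-0.04300)/0.82900 + 236.9 = 209.5732
M2: Pc = R·M2+t = (-0.18592, -0.13709, +0.75901); u = 678.3·(-0.18592)/0.75901 + 337.5 = 171.3447, v = 526.8·(-0.13709)/0.75901 + 236.9 = 141.7533
M3: Pc = R·M3+t = (-0.30261, -0.11960, +0.75740); u = 678.3·(-0.30261)/0.75740 + 337.5 = 66.4914, v = 526.8·(-0.11960)/0.75740 + 236.9 = 153.7154

c0=(100.19, 220.66) c1=(196.12, 209.57) c2=(171.34, 141.75) c3=(66.49, 153.72)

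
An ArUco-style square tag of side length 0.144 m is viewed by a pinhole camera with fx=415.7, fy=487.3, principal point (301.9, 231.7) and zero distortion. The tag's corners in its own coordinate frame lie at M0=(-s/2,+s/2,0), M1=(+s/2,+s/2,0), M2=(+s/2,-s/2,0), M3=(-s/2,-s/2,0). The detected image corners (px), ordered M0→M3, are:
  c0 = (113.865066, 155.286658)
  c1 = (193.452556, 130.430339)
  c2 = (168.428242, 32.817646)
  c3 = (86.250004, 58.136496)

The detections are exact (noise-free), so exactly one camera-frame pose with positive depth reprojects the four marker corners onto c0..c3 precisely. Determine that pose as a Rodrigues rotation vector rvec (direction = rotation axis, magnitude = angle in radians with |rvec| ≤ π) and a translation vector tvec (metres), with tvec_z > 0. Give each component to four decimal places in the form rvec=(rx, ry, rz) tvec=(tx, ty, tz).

Intrinsics K: fx=415.7, fy=487.3, cx=301.9, cy=231.7
Marker side s = 0.144 m; corners in marker frame (Z=0):
  M0 = (-0.0720, +0.0720, 0)
  M1 = (+0.0720, +0.0720, 0)
  M2 = (+0.0720, -0.0720, 0)
  M3 = (-0.0720, -0.0720, 0)
Detected image corners:
  c0 = (113.865066, 155.286658) px
  c1 = (193.452556, 130.430339) px
  c2 = (168.428242, 32.817646) px
  c3 = (86.250004, 58.136496) px
Planar DLT: solve 8×8 A·h = b for H (H[2,2]=1):
  H  [+564.69994 +212.98727 +140.76815]
  H  [-172.08139 +696.52126 +94.90172]
  H  [+0.02244 +0.21513 +1.00000]
B = K⁻¹H; ‖b₁‖=1.390748, ‖b₂‖=1.390748; λ = 2/(‖b₁‖+‖b₂‖) = 0.719037, sign → tz>0 ⇒ λ=+0.719037
r₁ = λ·B[:,0] = (+0.96505,-0.26159,+0.01613); r₂ = λ·B[:,1] = (+0.25606,+0.95420,+0.15469)
r₃ = r₁×r₂ = (-0.05586,-0.14515,+0.98783); SVD([r₁ r₂ r₃]) → R = UVᵀ:
  R  [+0.96505 +0.25606 -0.05586]
  R  [-0.26159 +0.95420 -0.14515]
  R  [+0.01613 +0.15469 +0.98783]
t = (-0.27871, -0.20185, +0.71904) m
tr R = 2.907079; θ = arccos((tr R − 1)/2) = 0.306022 rad = 17.534°
axis k = ((R−Rᵀ)₃₂, (R−Rᵀ)₁₃, (R−Rᵀ)₂₁) / (2 sinθ) = (+0.497632, -0.119488, -0.859119)
rvec = θ·k = (+0.152286, -0.036566, -0.262909)

rvec=(0.1523, -0.0366, -0.2629) tvec=(-0.2787, -0.2019, 0.7190)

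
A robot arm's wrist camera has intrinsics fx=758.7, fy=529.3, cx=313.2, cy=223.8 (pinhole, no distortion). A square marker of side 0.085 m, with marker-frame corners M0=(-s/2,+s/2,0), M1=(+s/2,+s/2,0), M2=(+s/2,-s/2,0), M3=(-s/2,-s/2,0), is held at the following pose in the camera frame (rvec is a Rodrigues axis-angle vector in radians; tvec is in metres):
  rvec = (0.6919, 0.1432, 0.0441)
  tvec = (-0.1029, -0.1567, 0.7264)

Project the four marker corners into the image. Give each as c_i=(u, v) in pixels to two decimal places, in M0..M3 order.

c0=(168.52, 134.66) c1=(251.82, 138.77) c2=(246.37, 82.26) c3=(156.73, 78.63)

Intrinsics K: fx=758.7, fy=529.3, cx=313.2, cy=223.8
Marker side s = 0.085 m; corners in marker frame (Z=0):
  M0 = (-0.0425, +0.0425, 0)
  M1 = (+0.0425, +0.0425, 0)
  M2 = (+0.0425, -0.0425, 0)
  M3 = (-0.0425, -0.0425, 0)
rvec = (0.6919, 0.1432, 0.0441), |rvec| = θ = 0.70794 rad = 40.562°
Rodrigues: sinθ=0.65027, 1−cosθ=0.24030; R = I + sinθ·[k]× + (1−cosθ)·[k]×²:
    [+0.98924 +0.00700 +0.14616]
    [+0.08801 +0.76954 -0.63251]
    [-0.11691 +0.63856 +0.76064]
t = (-0.1029, -0.1567, 0.7264) m
M0: Pc = R·M0+t = (-0.14465, -0.12774, +0.75851); u = 758.7·(-0.14465)/0.75851 + 313.2 = 168.5182, v = 529.3·(-0.12774)/0.75851 + 223.8 = 134.6641
M1: Pc = R·M1+t = (-0.06056, -0.12025, +0.74857); u = 758.7·(-0.06056)/0.74857 + 313.2 = 251.8204, v = 529.3·(-0.12025)/0.74857 + 223.8 = 138.7706
M2: Pc = R·M2+t = (-0.06115, -0.18566, +0.69429); u = 758.7·(-0.06115)/0.69429 + 313.2 = 246.3719, v = 529.3·(-0.18566)/0.69429 + 223.8 = 82.2569
M3: Pc = R·M3+t = (-0.14524, -0.19315, +0.70423); u = 758.7·(-0.14524)/0.70423 + 313.2 = 156.7261, v = 529.3·(-0.19315)/0.70423 + 223.8 = 78.6313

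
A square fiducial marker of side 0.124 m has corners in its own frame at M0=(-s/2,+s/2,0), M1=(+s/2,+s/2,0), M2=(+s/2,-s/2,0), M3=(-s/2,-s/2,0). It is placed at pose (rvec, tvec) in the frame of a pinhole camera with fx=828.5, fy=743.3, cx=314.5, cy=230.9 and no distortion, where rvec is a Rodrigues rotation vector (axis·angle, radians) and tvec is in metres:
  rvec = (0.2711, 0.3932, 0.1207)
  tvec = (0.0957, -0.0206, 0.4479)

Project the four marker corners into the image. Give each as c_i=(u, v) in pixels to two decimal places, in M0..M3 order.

c0=(373.75, 274.02) c1=(592.40, 313.35) c2=(632.38, 104.25) c3=(392.80, 82.57)

Intrinsics K: fx=828.5, fy=743.3, cx=314.5, cy=230.9
Marker side s = 0.124 m; corners in marker frame (Z=0):
  M0 = (-0.0620, +0.0620, 0)
  M1 = (+0.0620, +0.0620, 0)
  M2 = (+0.0620, -0.0620, 0)
  M3 = (-0.0620, -0.0620, 0)
rvec = (0.2711, 0.3932, 0.1207), |rvec| = θ = 0.49262 rad = 28.225°
Rodrigues: sinθ=0.47293, 1−cosθ=0.11890; R = I + sinθ·[k]× + (1−cosθ)·[k]×²:
    [+0.91711 -0.06365 +0.39352]
    [+0.16811 +0.95685 -0.23701]
    [-0.36146 +0.28352 +0.88824]
t = (0.0957, -0.0206, 0.4479) m
M0: Pc = R·M0+t = (+0.03489, +0.02830, +0.48789); u = 828.5·(+0.03489)/0.48789 + 314.5 = 373.7530, v = 743.3·(+0.02830)/0.48789 + 230.9 = 274.0185
M1: Pc = R·M1+t = (+0.14861, +0.04915, +0.44307); u = 828.5·(+0.14861)/0.44307 + 314.5 = 592.3968, v = 743.3·(+0.04915)/0.44307 + 230.9 = 313.3506
M2: Pc = R·M2+t = (+0.15651, -0.06950, +0.40791); u = 828.5·(+0.15651)/0.40791 + 314.5 = 632.3779, v = 743.3·(-0.06950)/0.40791 + 230.9 = 104.2524
M3: Pc = R·M3+t = (+0.04279, -0.09035, +0.45273); u = 828.5·(+0.04279)/0.45273 + 314.5 = 392.7973, v = 743.3·(-0.09035)/0.45273 + 230.9 = 82.5667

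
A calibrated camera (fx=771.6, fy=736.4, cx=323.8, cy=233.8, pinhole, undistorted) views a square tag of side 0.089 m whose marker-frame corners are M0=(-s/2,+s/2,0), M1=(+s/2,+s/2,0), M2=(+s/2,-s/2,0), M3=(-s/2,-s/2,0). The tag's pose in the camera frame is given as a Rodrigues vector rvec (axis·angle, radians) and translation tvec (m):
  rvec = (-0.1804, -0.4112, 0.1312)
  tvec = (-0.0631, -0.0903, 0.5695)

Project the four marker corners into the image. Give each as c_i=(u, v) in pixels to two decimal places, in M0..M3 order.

c0=(171.12, 160.45) c1=(288.17, 183.27) c2=(299.62, 77.42) c3=(186.99, 48.86)

Intrinsics K: fx=771.6, fy=736.4, cx=323.8, cy=233.8
Marker side s = 0.089 m; corners in marker frame (Z=0):
  M0 = (-0.0445, +0.0445, 0)
  M1 = (+0.0445, +0.0445, 0)
  M2 = (+0.0445, -0.0445, 0)
  M3 = (-0.0445, -0.0445, 0)
rvec = (-0.1804, -0.4112, 0.1312), |rvec| = θ = 0.46781 rad = 26.803°
Rodrigues: sinθ=0.45093, 1−cosθ=0.10744; R = I + sinθ·[k]× + (1−cosθ)·[k]×²:
    [+0.90854 -0.09005 -0.40799]
    [+0.16289 +0.97557 +0.14741]
    [+0.38475 -0.20038 +0.90101]
t = (-0.0631, -0.0903, 0.5695) m
M0: Pc = R·M0+t = (-0.10754, -0.05414, +0.54346); u = 771.6·(-0.10754)/0.54346 + 323.8 = 171.1204, v = 736.4·(-0.05414)/0.54346 + 233.8 = 160.4455
M1: Pc = R·M1+t = (-0.02668, -0.03964, +0.57770); u = 771.6·(-0.02668)/0.57770 + 323.8 = 288.1690, v = 736.4·(-0.03964)/0.57770 + 233.8 = 183.2726
M2: Pc = R·M2+t = (-0.01866, -0.12646, +0.59554); u = 771.6·(-0.01866)/0.59554 + 323.8 = 299.6196, v = 736.4·(-0.12646)/0.59554 + 233.8 = 77.4229
M3: Pc = R·M3+t = (-0.09952, -0.14096, +0.56130); u = 771.6·(-0.09952)/0.56130 + 323.8 = 186.9884, v = 736.4·(-0.14096)/0.56130 + 233.8 = 48.8637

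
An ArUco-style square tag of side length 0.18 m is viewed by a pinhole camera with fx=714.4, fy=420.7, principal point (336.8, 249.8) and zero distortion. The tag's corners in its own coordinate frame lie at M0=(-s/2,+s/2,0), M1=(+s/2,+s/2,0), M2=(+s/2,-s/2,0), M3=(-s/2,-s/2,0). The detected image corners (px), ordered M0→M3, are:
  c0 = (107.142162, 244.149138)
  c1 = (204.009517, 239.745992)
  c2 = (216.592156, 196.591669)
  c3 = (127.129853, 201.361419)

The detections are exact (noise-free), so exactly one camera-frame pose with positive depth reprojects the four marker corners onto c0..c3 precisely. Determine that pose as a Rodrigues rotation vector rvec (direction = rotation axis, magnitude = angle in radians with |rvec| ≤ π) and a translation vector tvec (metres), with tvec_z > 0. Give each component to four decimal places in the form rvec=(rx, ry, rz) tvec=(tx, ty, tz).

Intrinsics K: fx=714.4, fy=420.7, cx=336.8, cy=249.8
Marker side s = 0.18 m; corners in marker frame (Z=0):
  M0 = (-0.0900, +0.0900, 0)
  M1 = (+0.0900, +0.0900, 0)
  M2 = (+0.0900, -0.0900, 0)
  M3 = (-0.0900, -0.0900, 0)
Detected image corners:
  c0 = (107.142162, 244.149138) px
  c1 = (204.009517, 239.745992) px
  c2 = (216.592156, 196.591669) px
  c3 = (127.129853, 201.361419) px
Planar DLT: solve 8×8 A·h = b for H (H[2,2]=1):
  H  [+500.96362 -165.70189 +163.65053]
  H  [-46.75822 +137.65670 +219.59551]
  H  [-0.09632 -0.45841 +1.00000]
B = K⁻¹H; ‖b₁‖=0.754767, ‖b₂‖=0.754767; λ = 2/(‖b₁‖+‖b₂‖) = 1.324912, sign → tz>0 ⇒ λ=+1.324912
r₁ = λ·B[:,0] = (+0.98924,-0.07148,-0.12762); r₂ = λ·B[:,1] = (-0.02097,+0.79415,-0.60736)
r₃ = r₁×r₂ = (+0.14476,+0.60350,+0.78411); SVD([r₁ r₂ r₃]) → R = UVᵀ:
  R  [+0.98924 -0.02097 +0.14476]
  R  [-0.07148 +0.79415 +0.60350]
  R  [-0.12762 -0.60736 +0.78411]
t = (-0.32112, -0.09512, +1.32491) m
tr R = 2.567510; θ = arccos((tr R − 1)/2) = 0.670107 rad = 38.394°
axis k = ((R−Rᵀ)₃₂, (R−Rᵀ)₁₃, (R−Rᵀ)₂₁) / (2 sinθ) = (-0.974813, +0.219287, -0.040659)
rvec = θ·k = (-0.653229, +0.146946, -0.027246)

rvec=(-0.6532, 0.1469, -0.0272) tvec=(-0.3211, -0.0951, 1.3249)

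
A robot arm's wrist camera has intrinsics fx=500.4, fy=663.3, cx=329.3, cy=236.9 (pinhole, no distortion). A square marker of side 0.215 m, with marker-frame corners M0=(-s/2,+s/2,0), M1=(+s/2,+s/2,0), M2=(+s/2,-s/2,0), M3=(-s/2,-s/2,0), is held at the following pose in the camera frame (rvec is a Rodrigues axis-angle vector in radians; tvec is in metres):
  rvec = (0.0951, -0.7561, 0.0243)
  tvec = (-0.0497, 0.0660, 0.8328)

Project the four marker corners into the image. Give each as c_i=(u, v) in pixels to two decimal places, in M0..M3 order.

c0=(241.95, 387.58) c1=(341.58, 361.38) c2=(348.55, 205.65) c3=(248.08, 201.83)

Intrinsics K: fx=500.4, fy=663.3, cx=329.3, cy=236.9
Marker side s = 0.215 m; corners in marker frame (Z=0):
  M0 = (-0.1075, +0.1075, 0)
  M1 = (+0.1075, +0.1075, 0)
  M2 = (+0.1075, -0.1075, 0)
  M3 = (-0.1075, -0.1075, 0)
rvec = (0.0951, -0.7561, 0.0243), |rvec| = θ = 0.76244 rad = 43.685°
Rodrigues: sinθ=0.69069, 1−cosθ=0.27685; R = I + sinθ·[k]× + (1−cosθ)·[k]×²:
    [+0.72746 -0.05626 -0.68384]
    [-0.01223 +0.99541 -0.09490]
    [+0.68604 +0.07740 +0.72343]
t = (-0.0497, 0.0660, 0.8328) m
M0: Pc = R·M0+t = (-0.13395, +0.17432, +0.76737); u = 500.4·(-0.13395)/0.76737 + 329.3 = 241.9521, v = 663.3·(+0.17432)/0.76737 + 236.9 = 387.5801
M1: Pc = R·M1+t = (+0.02245, +0.17169, +0.91487); u = 500.4·(+0.02245)/0.91487 + 329.3 = 341.5815, v = 663.3·(+0.17169)/0.91487 + 236.9 = 361.3802
M2: Pc = R·M2+t = (+0.03455, -0.04232, +0.89823); u = 500.4·(+0.03455)/0.89823 + 329.3 = 348.5473, v = 663.3·(-0.04232)/0.89823 + 236.9 = 205.6475
M3: Pc = R·M3+t = (-0.12185, -0.03969, +0.75073); u = 500.4·(-0.12185)/0.75073 + 329.3 = 248.0781, v = 663.3·(-0.03969)/0.75073 + 236.9 = 201.8306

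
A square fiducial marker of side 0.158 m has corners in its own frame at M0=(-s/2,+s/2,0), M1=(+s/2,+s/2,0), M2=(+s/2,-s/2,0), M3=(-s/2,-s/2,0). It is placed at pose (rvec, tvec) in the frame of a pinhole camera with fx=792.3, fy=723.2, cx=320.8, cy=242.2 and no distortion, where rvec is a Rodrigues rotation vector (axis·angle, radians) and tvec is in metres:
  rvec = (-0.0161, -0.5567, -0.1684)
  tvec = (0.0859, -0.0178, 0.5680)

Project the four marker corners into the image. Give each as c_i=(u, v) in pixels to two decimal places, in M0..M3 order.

Intrinsics K: fx=792.3, fy=723.2, cx=320.8, cy=242.2
Marker side s = 0.158 m; corners in marker frame (Z=0):
  M0 = (-0.0790, +0.0790, 0)
  M1 = (+0.0790, +0.0790, 0)
  M2 = (+0.0790, -0.0790, 0)
  M3 = (-0.0790, -0.0790, 0)
rvec = (-0.0161, -0.5567, -0.1684), |rvec| = θ = 0.58184 rad = 33.337°
Rodrigues: sinθ=0.54956, 1−cosθ=0.16454; R = I + sinθ·[k]× + (1−cosθ)·[k]×²:
    [+0.83558 +0.16341 -0.52450]
    [-0.15470 +0.98609 +0.06077]
    [+0.52714 +0.03036 +0.84924]
t = (0.0859, -0.0178, 0.5680) m
M0: Pc = R·M0+t = (+0.03280, +0.07232, +0.52875); u = 792.3·(+0.03280)/0.52875 + 320.8 = 369.9466, v = 723.2·(+0.07232)/0.52875 + 242.2 = 341.1186
M1: Pc = R·M1+t = (+0.16482, +0.04788, +0.61204); u = 792.3·(+0.16482)/0.61204 + 320.8 = 534.1635, v = 723.2·(+0.04788)/0.61204 + 242.2 = 298.7755
M2: Pc = R·M2+t = (+0.13900, -0.10792, +0.60725); u = 792.3·(+0.13900)/0.60725 + 320.8 = 502.1610, v = 723.2·(-0.10792)/0.60725 + 242.2 = 113.6694
M3: Pc = R·M3+t = (+0.00698, -0.08348, +0.52396); u = 792.3·(+0.00698)/0.52396 + 320.8 = 331.3538, v = 723.2·(-0.08348)/0.52396 + 242.2 = 126.9760

c0=(369.95, 341.12) c1=(534.16, 298.78) c2=(502.16, 113.67) c3=(331.35, 126.98)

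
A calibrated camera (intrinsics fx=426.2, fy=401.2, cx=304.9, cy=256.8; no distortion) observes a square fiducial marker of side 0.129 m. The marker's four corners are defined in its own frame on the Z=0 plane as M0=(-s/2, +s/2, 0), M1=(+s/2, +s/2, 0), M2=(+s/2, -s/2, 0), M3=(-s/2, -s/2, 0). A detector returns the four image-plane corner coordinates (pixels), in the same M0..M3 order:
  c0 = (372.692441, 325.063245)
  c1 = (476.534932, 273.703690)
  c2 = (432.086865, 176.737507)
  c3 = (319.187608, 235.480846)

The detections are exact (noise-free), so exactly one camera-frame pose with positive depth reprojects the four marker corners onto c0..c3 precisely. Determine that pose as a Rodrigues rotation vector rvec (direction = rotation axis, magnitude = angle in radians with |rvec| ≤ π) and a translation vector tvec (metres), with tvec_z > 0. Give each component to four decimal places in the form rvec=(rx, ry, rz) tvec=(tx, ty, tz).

rvec=(0.3522, -0.0047, -0.5113) tvec=(0.1018, -0.0017, 0.4534)

Intrinsics K: fx=426.2, fy=401.2, cx=304.9, cy=256.8
Marker side s = 0.129 m; corners in marker frame (Z=0):
  M0 = (-0.0645, +0.0645, 0)
  M1 = (+0.0645, +0.0645, 0)
  M2 = (+0.0645, -0.0645, 0)
  M3 = (-0.0645, -0.0645, 0)
Detected image corners:
  c0 = (372.692441, 325.063245) px
  c1 = (476.534932, 273.703690) px
  c2 = (432.086865, 176.737507) px
  c3 = (319.187608, 235.480846) px
Planar DLT: solve 8×8 A·h = b for H (H[2,2]=1):
  H  [+765.37126 +672.31294 +400.64092]
  H  [-471.55642 +907.31621 +255.26750]
  H  [-0.18259 +0.73036 +1.00000]
B = K⁻¹H; ‖b₁‖=2.205644, ‖b₂‖=2.205644; λ = 2/(‖b₁‖+‖b₂‖) = 0.453382, sign → tz>0 ⇒ λ=+0.453382
r₁ = λ·B[:,0] = (+0.87341,-0.47990,-0.08278); r₂ = λ·B[:,1] = (+0.47830,+0.81337,+0.33113)
r₃ = r₁×r₂ = (-0.09158,-0.32881,+0.93995); SVD([r₁ r₂ r₃]) → R = UVᵀ:
  R  [+0.87341 +0.47830 -0.09158]
  R  [-0.47990 +0.81337 -0.32881]
  R  [-0.08278 +0.33113 +0.93995]
t = (+0.10185, -0.00173, +0.45338) m
tr R = 2.626728; θ = arccos((tr R − 1)/2) = 0.620885 rad = 35.574°
axis k = ((R−Rᵀ)₃₂, (R−Rᵀ)₁₃, (R−Rᵀ)₂₁) / (2 sinθ) = (+0.567201, -0.007558, -0.823545)
rvec = θ·k = (+0.352167, -0.004693, -0.511327)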